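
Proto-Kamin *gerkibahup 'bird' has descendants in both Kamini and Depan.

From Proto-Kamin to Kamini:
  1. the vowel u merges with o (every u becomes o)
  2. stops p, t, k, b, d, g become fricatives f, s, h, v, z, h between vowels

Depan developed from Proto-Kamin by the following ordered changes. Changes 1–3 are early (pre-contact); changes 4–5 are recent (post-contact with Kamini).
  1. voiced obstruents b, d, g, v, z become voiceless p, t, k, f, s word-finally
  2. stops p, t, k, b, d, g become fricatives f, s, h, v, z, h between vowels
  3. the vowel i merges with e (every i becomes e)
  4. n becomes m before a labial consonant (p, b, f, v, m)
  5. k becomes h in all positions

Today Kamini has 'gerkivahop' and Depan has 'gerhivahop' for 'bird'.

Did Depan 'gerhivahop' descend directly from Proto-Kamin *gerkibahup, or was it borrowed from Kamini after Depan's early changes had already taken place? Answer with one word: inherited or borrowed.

If inherited, *gerkibahup would pass through all of Depan's changes:
Depan: *gerkibahup > gerkivahup > gerkevahup > gerhevahup  (by intervocalic lenition, vowel merger, unconditioned shift)
If borrowed from Kamini 'gerkivahop' after the early changes, it would undergo only the recent ones:
  rule 4 (nasal place assimilation): no change (gerkivahop)
  rule 5 (unconditioned shift): gerkivahop → gerhivahop
  ⇒ as a loan: gerhivahop
Depan 'gerhivahop' matches the loan outcome 'gerhivahop', not the inherited 'gerhevahup' — it skipped the early Depan changes, so it was borrowed from Kamini.

borrowed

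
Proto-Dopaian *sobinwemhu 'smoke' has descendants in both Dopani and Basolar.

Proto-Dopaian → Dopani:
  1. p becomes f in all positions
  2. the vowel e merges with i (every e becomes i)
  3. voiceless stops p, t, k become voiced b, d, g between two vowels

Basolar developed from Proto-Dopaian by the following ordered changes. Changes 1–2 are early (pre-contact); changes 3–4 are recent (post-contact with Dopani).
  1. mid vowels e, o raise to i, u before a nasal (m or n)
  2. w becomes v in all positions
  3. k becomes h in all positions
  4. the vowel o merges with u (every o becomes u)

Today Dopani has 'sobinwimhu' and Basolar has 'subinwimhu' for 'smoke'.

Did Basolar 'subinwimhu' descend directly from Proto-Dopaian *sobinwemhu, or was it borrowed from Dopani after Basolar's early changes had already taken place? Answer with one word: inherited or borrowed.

borrowed

If inherited, *sobinwemhu would pass through all of Basolar's changes:
Basolar: *sobinwemhu
  sobinwemhu → sobinwimhu   [pre-nasal raising]
  sobinwimhu → sobinvimhu   [unconditioned shift]
  sobinvimhu (rule 3 does not apply)
  sobinvimhu → subinvimhu   [vowel merger]
  giving Basolar subinvimhu.
If borrowed from Dopani 'sobinwimhu' after the early changes, it would undergo only the recent ones:
  rule 3 (unconditioned shift): no change (sobinwimhu)
  rule 4 (vowel merger): sobinwimhu → subinwimhu
  ⇒ as a loan: subinwimhu
Basolar 'subinwimhu' matches the loan outcome 'subinwimhu', not the inherited 'subinvimhu' — it skipped the early Basolar changes, so it was borrowed from Dopani.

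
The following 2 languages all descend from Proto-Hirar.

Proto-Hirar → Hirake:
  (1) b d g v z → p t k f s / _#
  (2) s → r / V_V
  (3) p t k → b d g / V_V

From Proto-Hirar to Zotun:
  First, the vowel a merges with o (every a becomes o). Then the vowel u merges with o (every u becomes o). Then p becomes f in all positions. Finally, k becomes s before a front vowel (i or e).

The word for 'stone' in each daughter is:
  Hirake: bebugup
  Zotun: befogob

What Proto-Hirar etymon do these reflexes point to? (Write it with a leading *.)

*bepugub

Position 6: Hirake has u, Zotun has o. Hirake preserves u here (none of its changes turn any other segment into u), so the proto-segment is *u.
Position 7: Hirake has p, Zotun has b. Zotun preserves b here (none of its changes turn any other segment into b), so the proto-segment is *b.
This points to *bepugub. Verify forward in each daughter:
Hirake: start from *bepugub.
  rule 1 (final devoicing): bepugub → bepugup
  rule 2: no change — bepugup
  rule 3 (intervocalic voicing): bepugup → bebugup
  ⇒ Hirake bebugup
Zotun: *bepugub
  bepugub (rule 1 does not apply)
  bepugub → bepogob   [vowel merger]
  bepogob → befogob   [unconditioned shift]
  befogob (rule 4 does not apply)
  giving Zotun befogob.
No other proto-form is consistent with every reflex, so the reconstruction is *bepugub.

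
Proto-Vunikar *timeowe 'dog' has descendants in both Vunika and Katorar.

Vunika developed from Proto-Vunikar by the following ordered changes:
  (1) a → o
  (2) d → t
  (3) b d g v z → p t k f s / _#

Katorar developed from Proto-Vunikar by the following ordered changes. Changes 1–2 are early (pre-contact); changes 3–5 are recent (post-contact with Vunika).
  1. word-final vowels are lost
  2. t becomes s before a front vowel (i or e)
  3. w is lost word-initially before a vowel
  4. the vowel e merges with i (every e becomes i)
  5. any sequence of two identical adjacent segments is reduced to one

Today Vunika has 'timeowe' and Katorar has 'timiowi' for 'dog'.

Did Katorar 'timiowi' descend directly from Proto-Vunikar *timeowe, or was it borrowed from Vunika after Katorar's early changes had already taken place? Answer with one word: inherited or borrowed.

If inherited, *timeowe would pass through all of Katorar's changes:
Katorar: *timeowe
  timeowe → timeow   [apocope]
  timeow → simeow   [palatalisation]
  simeow (rule 3 does not apply)
  simeow → simiow   [vowel merger]
  simiow (rule 5 does not apply)
  giving Katorar simiow.
If borrowed from Vunika 'timeowe' after the early changes, it would undergo only the recent ones:
  rule 3 (glide loss): no change (timeowe)
  rule 4 (vowel merger): timeowe → timiowi
  rule 5 (degemination): no change (timiowi)
  ⇒ as a loan: timiowi
Katorar 'timiowi' matches the loan outcome 'timiowi', not the inherited 'simiow' — it skipped the early Katorar changes, so it was borrowed from Vunika.

borrowed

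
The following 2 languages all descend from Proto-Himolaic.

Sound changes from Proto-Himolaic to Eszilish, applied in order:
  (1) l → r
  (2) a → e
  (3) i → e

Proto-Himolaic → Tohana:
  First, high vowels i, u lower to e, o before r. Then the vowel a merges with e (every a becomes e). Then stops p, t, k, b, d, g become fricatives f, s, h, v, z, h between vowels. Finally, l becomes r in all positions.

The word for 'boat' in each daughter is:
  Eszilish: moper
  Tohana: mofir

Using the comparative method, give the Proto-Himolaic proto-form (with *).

Position 5: Eszilish has r, Tohana has r. Taking the neighbouring segments as reconstructed: Eszilish r could go back to *l or *r; Tohana r can only go back to *l — the one source consistent with every daughter is *l.
Position 4: Eszilish has e, Tohana has i. Tohana preserves i here (none of its changes turn any other segment into i), so the proto-segment is *i.
This points to *mopil. Verify forward in each daughter:
Eszilish: start from *mopil.
  rule 1 (unconditioned shift): mopil → mopir
  rule 2: no change — mopir
  rule 3 (vowel merger): mopir → moper
  ⇒ Eszilish moper
Tohana: *mopil > mofil > mofir  (by intervocalic lenition, unconditioned shift)
*mopil is the unique common source.

*mopil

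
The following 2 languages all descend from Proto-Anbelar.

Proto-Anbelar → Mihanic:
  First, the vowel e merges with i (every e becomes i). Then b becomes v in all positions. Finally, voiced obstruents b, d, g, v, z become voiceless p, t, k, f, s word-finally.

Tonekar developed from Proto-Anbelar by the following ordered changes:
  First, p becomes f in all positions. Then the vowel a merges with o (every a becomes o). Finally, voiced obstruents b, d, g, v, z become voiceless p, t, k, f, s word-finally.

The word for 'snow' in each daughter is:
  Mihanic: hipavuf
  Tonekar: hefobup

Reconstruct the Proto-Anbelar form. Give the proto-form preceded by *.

Position 4: Mihanic has a, Tonekar has o. Mihanic preserves a here (none of its changes turn any other segment into a), so the proto-segment is *a.
Position 3: Mihanic has p, Tonekar has f. Mihanic preserves p here (none of its changes turn any other segment into p), so the proto-segment is *p.
Position 7: Mihanic has f, Tonekar has p. In Tonekar, p can only continue *b, so the proto-segment is *b.
This points to *hepabub. Verify forward in each daughter:
Mihanic: start from *hepabub.
  rule 1 (vowel merger): hepabub → hipabub
  rule 2 (unconditioned shift): hipabub → hipavuv
  rule 3 (final devoicing): hipavuv → hipavuf
  ⇒ Mihanic hipavuf
Tonekar: start from *hepabub.
  rule 1 (unconditioned shift): hepabub → hefabub
  rule 2 (vowel merger): hefabub → hefobub
  rule 3 (final devoicing): hefobub → hefobup
  ⇒ Tonekar hefobup
Only *hepabub yields all of Mihanic hipavuf, Tonekar hefobup.

*hepabub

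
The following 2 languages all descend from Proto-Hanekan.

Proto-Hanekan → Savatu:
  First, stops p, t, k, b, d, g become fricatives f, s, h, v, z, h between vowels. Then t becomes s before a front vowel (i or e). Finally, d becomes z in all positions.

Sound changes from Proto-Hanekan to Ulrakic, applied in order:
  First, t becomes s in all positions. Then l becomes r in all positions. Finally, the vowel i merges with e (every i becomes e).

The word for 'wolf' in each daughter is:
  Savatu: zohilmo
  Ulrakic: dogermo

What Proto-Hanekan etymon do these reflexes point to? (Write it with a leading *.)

*dogilmo

Position 4: Savatu has i, Ulrakic has e. Savatu preserves i here (none of its changes turn any other segment into i), so the proto-segment is *i.
Position 5: Savatu has l, Ulrakic has r. Savatu preserves l here (none of its changes turn any other segment into l), so the proto-segment is *l.
This points to *dogilmo. Verify forward in each daughter:
Savatu: *dogilmo
  dogilmo → dohilmo   [intervocalic lenition]
  dohilmo (rule 2 does not apply)
  dohilmo → zohilmo   [unconditioned shift]
  giving Savatu zohilmo.
Ulrakic: start from *dogilmo.
  rule 1: no change — dogilmo
  rule 2 (unconditioned shift): dogilmo → dogirmo
  rule 3 (vowel merger): dogirmo → dogermo
  ⇒ Ulrakic dogermo
No other proto-form is consistent with every reflex, so the reconstruction is *dogilmo.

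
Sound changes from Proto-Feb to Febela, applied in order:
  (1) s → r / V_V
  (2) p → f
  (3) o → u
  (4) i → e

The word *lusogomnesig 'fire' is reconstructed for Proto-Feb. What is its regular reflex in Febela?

Febela: *lusogomnesig > lurogomnerig > lurugumnerig > lurugumnereg  (by rhotacism, vowel merger, vowel merger)

lurugumnereg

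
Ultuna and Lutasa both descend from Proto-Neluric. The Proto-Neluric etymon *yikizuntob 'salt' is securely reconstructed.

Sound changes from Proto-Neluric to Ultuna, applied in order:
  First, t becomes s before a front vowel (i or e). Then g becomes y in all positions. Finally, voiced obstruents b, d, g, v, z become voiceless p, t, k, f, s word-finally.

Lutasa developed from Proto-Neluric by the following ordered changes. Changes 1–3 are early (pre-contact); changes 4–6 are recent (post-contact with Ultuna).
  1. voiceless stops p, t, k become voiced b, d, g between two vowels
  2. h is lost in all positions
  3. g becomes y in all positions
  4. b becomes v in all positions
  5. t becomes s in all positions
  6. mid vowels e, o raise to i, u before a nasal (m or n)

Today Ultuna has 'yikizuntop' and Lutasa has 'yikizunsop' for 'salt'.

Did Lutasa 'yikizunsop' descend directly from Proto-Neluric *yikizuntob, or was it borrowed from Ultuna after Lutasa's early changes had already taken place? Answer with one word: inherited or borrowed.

If inherited, *yikizuntob would pass through all of Lutasa's changes:
Lutasa: *yikizuntob > yigizuntob > yiyizuntob > yiyizuntov > yiyizunsov  (by intervocalic voicing, unconditioned shift, unconditioned shift, unconditioned shift)
If borrowed from Ultuna 'yikizuntop' after the early changes, it would undergo only the recent ones:
  rule 4 (unconditioned shift): no change (yikizuntop)
  rule 5 (unconditioned shift): yikizuntop → yikizunsop
  rule 6 (pre-nasal raising): no change (yikizunsop)
  ⇒ as a loan: yikizunsop
Lutasa 'yikizunsop' matches the loan outcome 'yikizunsop', not the inherited 'yiyizunsov' — it skipped the early Lutasa changes, so it was borrowed from Ultuna.

borrowed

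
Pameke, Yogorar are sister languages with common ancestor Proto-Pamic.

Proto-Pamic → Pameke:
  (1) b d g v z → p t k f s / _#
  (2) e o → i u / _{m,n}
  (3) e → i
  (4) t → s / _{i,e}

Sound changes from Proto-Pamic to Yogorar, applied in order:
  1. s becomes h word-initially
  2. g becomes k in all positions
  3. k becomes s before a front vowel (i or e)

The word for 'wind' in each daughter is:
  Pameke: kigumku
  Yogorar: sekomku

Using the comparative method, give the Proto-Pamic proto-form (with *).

*kegomku

Position 3: Pameke has g, Yogorar has k. Pameke preserves g here (none of its changes turn any other segment into g), so the proto-segment is *g.
Position 2: Pameke has i, Yogorar has e. Yogorar preserves e here (none of its changes turn any other segment into e), so the proto-segment is *e.
This points to *kegomku. Verify forward in each daughter:
Pameke: *kegomku
  kegomku (rule 1 does not apply)
  kegomku → kegumku   [pre-nasal raising]
  kegumku → kigumku   [vowel merger]
  kigumku (rule 4 does not apply)
  giving Pameke kigumku.
Yogorar: *kegomku
  kegomku (rule 1 does not apply)
  kegomku → kekomku   [unconditioned shift]
  kekomku → sekomku   [palatalisation]
  giving Yogorar sekomku.
*kegomku is the unique common source.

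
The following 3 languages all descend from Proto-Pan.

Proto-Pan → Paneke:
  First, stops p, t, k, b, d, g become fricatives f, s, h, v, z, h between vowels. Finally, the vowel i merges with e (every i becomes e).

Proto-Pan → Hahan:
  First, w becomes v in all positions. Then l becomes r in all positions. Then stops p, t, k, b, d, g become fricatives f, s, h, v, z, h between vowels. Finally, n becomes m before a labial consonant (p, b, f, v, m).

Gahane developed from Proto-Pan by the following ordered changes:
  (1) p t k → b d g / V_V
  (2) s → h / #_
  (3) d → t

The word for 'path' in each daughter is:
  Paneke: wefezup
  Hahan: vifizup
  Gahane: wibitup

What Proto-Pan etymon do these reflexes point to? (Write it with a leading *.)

Position 4: Paneke has e, Hahan has i, Gahane has i. Hahan preserves i here (none of its changes turn any other segment into i), so the proto-segment is *i.
Position 2: Paneke has e, Hahan has i, Gahane has i. Hahan preserves i here (none of its changes turn any other segment into i), so the proto-segment is *i.
Position 5: Paneke has z, Hahan has z, Gahane has t. Taking the neighbouring segments as reconstructed: Paneke z could go back to *d or *z; Hahan z could go back to *d or *z; Gahane t could go back to *t or *d — the one source consistent with every daughter is *d.
This points to *wipidup. Verify forward in each daughter:
Paneke: *wipidup
  wipidup → wifizup   [intervocalic lenition]
  wifizup → wefezup   [vowel merger]
  giving Paneke wefezup.
Hahan: *wipidup > vipidup > vifizup  (by unconditioned shift, intervocalic lenition)
Gahane: *wipidup > wibidup > wibitup  (by intervocalic voicing, unconditioned shift)
No other proto-form is consistent with every reflex, so the reconstruction is *wipidup.

*wipidup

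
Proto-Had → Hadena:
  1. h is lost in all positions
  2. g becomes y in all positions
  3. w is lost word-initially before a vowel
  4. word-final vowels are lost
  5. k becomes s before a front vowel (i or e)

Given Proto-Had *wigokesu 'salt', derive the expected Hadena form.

iyoses

Hadena: *wigokesu > wiyokesu > iyokesu > iyokes > iyoses  (by unconditioned shift, glide loss, apocope, palatalisation)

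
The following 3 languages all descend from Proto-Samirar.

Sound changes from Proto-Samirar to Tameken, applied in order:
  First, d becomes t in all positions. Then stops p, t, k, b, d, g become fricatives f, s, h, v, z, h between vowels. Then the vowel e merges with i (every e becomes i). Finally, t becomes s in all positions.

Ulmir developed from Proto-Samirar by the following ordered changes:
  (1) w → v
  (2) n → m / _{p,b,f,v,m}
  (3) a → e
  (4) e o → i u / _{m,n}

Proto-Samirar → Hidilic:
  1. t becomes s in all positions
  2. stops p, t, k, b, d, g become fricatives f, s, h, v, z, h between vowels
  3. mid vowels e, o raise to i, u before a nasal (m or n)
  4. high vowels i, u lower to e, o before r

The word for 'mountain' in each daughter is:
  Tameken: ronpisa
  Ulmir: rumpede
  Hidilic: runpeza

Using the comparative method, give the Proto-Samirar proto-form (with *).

Position 2: Tameken has o, Ulmir has u, Hidilic has u. Tameken preserves o here (none of its changes turn any other segment into o), so the proto-segment is *o.
Position 3: Tameken has n, Ulmir has m, Hidilic has n. Tameken preserves n here (none of its changes turn any other segment into n), so the proto-segment is *n.
Verify the candidate proto-form against each daughter:
Tameken: *ronpeda
  ronpeda → ronpeta   [unconditioned shift]
  ronpeta → ronpesa   [intervocalic lenition]
  ronpesa → ronpisa   [vowel merger]
  ronpisa (rule 4 does not apply)
  giving Tameken ronpisa.
Ulmir: start from *ronpeda.
  rule 1: no change — ronpeda
  rule 2 (nasal place assimilation): ronpeda → rompeda
  rule 3 (vowel merger): rompeda → rompede
  rule 4 (pre-nasal raising): rompede → rumpede
  ⇒ Ulmir rumpede
Hidilic: *ronpeda > ronpeza > runpeza  (by intervocalic lenition, pre-nasal raising)
Only *ronpeda yields all of Tameken ronpisa, Ulmir rumpede, Hidilic runpeza.

*ronpeda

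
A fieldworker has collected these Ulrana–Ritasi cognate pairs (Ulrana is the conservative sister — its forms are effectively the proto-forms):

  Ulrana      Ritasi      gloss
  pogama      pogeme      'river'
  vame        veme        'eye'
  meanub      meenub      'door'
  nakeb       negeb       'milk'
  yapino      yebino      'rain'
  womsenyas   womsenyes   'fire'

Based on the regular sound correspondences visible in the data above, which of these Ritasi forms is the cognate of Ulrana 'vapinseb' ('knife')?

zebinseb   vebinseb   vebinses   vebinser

yapino ~ yebino — Ulrana a corresponds to Ritasi e after a consonant, before a labial obstruent.
yapino ~ yebino — Ulrana p corresponds to Ritasi b between vowels (before a front vowel).
Applying these to Ulrana 'vapinseb':
  vapinseb → vepinseb   (a→e after a consonant, before a labial obstruent)
  vepinseb → vebinseb   (p→b between vowels (before a front vowel))
So the Ritasi cognate is 'vebinseb'.

vebinseb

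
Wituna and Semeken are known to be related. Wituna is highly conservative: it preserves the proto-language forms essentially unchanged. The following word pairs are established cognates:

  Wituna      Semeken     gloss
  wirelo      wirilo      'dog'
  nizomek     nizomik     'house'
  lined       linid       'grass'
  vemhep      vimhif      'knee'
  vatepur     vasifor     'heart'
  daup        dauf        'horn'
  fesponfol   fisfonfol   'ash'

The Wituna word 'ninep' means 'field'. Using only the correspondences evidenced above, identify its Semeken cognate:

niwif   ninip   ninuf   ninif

ninif

vemhep ~ vimhif, vatepur ~ vasifor — Wituna e corresponds to Semeken i after a consonant, before a labial obstruent.
vemhep ~ vimhif, daup ~ dauf — Wituna p corresponds to Semeken f word-finally.
Applying these to Wituna 'ninep':
  ninep → ninip   (e→i after a consonant, before a labial obstruent)
  ninip → ninif   (p→f word-finally)
So the Semeken cognate is 'ninif'.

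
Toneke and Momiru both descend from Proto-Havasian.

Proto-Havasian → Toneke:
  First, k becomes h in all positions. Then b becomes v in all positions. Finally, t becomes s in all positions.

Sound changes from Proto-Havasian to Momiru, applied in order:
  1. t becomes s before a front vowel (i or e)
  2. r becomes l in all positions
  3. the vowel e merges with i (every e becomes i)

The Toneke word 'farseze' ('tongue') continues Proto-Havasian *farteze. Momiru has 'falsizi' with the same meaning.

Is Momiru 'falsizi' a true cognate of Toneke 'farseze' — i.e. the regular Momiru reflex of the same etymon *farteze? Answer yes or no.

yes

Derive the expected Momiru reflex of *farteze:
Momiru: start from *farteze.
  rule 1 (palatalisation): farteze → farseze
  rule 2 (unconditioned shift): farseze → falseze
  rule 3 (vowel merger): falseze → falsizi
  ⇒ Momiru falsizi
Momiru 'falsizi' matches the regular reflex exactly, so the pair is cognate.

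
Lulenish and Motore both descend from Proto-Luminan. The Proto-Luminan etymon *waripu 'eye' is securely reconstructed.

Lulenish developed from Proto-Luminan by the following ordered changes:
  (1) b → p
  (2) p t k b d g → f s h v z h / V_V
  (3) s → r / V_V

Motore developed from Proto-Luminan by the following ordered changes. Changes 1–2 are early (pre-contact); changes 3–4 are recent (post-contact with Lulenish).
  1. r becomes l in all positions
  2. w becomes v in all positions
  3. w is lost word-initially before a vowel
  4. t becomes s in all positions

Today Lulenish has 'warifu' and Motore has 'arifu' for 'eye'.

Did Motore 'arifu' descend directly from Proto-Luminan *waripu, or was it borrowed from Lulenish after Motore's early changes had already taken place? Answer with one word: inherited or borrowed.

If inherited, *waripu would pass through all of Motore's changes:
Motore: *waripu > walipu > valipu  (by unconditioned shift, unconditioned shift)
If borrowed from Lulenish 'warifu' after the early changes, it would undergo only the recent ones:
  rule 3 (glide loss): warifu → arifu
  rule 4 (unconditioned shift): no change (arifu)
  ⇒ as a loan: arifu
Motore 'arifu' matches the loan outcome 'arifu', not the inherited 'valipu' — it skipped the early Motore changes, so it was borrowed from Lulenish.

borrowed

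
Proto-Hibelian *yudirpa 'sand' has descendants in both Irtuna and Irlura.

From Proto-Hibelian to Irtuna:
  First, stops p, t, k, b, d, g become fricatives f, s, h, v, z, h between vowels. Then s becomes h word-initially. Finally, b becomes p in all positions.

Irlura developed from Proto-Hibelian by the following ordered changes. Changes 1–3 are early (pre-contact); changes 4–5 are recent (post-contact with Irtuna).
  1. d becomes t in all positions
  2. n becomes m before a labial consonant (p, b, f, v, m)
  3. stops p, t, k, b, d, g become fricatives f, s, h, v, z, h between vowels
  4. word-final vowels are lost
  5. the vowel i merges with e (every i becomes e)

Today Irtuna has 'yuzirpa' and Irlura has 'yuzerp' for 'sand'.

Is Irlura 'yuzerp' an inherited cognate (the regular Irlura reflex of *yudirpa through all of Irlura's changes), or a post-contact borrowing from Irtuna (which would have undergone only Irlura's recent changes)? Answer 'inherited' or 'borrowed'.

borrowed

If inherited, *yudirpa would pass through all of Irlura's changes:
Irlura: start from *yudirpa.
  rule 1 (unconditioned shift): yudirpa → yutirpa
  rule 2: no change — yutirpa
  rule 3 (intervocalic lenition): yutirpa → yusirpa
  rule 4 (apocope): yusirpa → yusirp
  rule 5 (vowel merger): yusirp → yuserp
  ⇒ Irlura yuserp
If borrowed from Irtuna 'yuzirpa' after the early changes, it would undergo only the recent ones:
  rule 4 (apocope): yuzirpa → yuzirp
  rule 5 (vowel merger): yuzirp → yuzerp
  ⇒ as a loan: yuzerp
Irlura 'yuzerp' matches the loan outcome 'yuzerp', not the inherited 'yuserp' — it skipped the early Irlura changes, so it was borrowed from Irtuna.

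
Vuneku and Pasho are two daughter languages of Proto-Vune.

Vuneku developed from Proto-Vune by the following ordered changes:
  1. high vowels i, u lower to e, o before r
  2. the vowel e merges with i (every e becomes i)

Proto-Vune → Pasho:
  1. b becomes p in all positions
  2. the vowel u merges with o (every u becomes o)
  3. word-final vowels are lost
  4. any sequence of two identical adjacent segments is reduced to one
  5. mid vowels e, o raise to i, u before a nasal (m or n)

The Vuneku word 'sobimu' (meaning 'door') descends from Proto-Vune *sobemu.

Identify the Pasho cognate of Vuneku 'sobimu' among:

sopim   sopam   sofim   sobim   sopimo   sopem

Pasho: *sobemu > sopemu > sopemo > sopem > sopim  (by unconditioned shift, vowel merger, apocope, pre-nasal raising)
Only 'sopim' matches the regular Pasho development of *sobemu.

sopim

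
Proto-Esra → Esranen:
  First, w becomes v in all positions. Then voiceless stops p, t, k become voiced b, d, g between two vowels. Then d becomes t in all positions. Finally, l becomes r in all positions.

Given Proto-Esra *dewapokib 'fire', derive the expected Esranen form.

tevabogib

Esranen: *dewapokib
  dewapokib → devapokib   [unconditioned shift]
  devapokib → devabogib   [intervocalic voicing]
  devabogib → tevabogib   [unconditioned shift]
  tevabogib (rule 4 does not apply)
  giving Esranen tevabogib.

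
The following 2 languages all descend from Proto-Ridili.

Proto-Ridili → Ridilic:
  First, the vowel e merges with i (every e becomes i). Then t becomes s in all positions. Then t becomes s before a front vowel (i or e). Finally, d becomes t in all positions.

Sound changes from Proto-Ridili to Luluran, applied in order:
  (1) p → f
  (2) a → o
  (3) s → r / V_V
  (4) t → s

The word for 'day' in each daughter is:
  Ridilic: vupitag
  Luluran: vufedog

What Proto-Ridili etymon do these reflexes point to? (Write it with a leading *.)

Position 6: Ridilic has a, Luluran has o. Ridilic preserves a here (none of its changes turn any other segment into a), so the proto-segment is *a.
Position 5: Ridilic has t, Luluran has d. Luluran preserves d here (none of its changes turn any other segment into d), so the proto-segment is *d.
This points to *vupedag. Verify forward in each daughter:
Ridilic: *vupedag
  vupedag → vupidag   [vowel merger]
  vupidag (rule 2 does not apply)
  vupidag (rule 3 does not apply)
  vupidag → vupitag   [unconditioned shift]
  giving Ridilic vupitag.
Luluran: *vupedag
  vupedag → vufedag   [unconditioned shift]
  vufedag → vufedog   [vowel merger]
  vufedog (rule 3 does not apply)
  vufedog (rule 4 does not apply)
  giving Luluran vufedog.
Only *vupedag yields all of Ridilic vupitag, Luluran vufedog.

*vupedag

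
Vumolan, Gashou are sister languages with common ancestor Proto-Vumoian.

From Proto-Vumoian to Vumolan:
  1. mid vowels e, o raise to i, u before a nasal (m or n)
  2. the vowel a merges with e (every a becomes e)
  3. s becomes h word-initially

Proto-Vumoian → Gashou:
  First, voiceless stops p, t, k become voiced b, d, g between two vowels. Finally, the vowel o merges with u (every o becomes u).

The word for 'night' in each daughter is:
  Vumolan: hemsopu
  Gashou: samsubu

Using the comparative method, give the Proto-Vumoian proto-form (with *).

Position 1: Vumolan has h, Gashou has s. Gashou preserves s here (none of its changes turn any other segment into s), so the proto-segment is *s.
Position 2: Vumolan has e, Gashou has a. Gashou preserves a here (none of its changes turn any other segment into a), so the proto-segment is *a.
Verify the candidate proto-form against each daughter:
Vumolan: *samsopu > semsopu > hemsopu  (by vowel merger, debuccalisation)
Gashou: start from *samsopu.
  rule 1 (intervocalic voicing): samsopu → samsobu
  rule 2 (vowel merger): samsobu → samsubu
  ⇒ Gashou samsubu
No other proto-form is consistent with every reflex, so the reconstruction is *samsopu.

*samsopu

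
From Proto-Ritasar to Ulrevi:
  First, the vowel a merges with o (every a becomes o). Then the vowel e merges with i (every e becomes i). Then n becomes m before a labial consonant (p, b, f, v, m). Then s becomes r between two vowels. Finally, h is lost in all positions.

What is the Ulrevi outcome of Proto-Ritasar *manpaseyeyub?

Ulrevi: *manpaseyeyub > monposeyeyub > monposiyiyub > momposiyiyub > momporiyiyub  (by vowel merger, vowel merger, nasal place assimilation, rhotacism)

momporiyiyub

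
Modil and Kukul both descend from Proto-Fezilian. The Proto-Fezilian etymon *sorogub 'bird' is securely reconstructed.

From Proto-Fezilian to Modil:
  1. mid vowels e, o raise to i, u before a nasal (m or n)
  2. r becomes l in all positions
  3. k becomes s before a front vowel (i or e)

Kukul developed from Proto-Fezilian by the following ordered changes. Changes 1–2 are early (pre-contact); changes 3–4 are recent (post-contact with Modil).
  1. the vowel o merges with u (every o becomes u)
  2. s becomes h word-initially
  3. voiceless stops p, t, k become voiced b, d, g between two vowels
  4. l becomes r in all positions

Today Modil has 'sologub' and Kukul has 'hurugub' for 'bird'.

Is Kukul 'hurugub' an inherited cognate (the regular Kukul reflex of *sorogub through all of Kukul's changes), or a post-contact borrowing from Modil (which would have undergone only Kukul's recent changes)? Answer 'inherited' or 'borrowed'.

inherited

If inherited, *sorogub would pass through all of Kukul's changes:
Kukul: *sorogub > surugub > hurugub  (by vowel merger, debuccalisation)
If borrowed from Modil 'sologub' after the early changes, it would undergo only the recent ones:
  rule 3 (intervocalic voicing): no change (sologub)
  rule 4 (unconditioned shift): sologub → sorogub
  ⇒ as a loan: sorogub
Kukul 'hurugub' matches the inherited outcome exactly, so it is an inherited cognate, not a loan.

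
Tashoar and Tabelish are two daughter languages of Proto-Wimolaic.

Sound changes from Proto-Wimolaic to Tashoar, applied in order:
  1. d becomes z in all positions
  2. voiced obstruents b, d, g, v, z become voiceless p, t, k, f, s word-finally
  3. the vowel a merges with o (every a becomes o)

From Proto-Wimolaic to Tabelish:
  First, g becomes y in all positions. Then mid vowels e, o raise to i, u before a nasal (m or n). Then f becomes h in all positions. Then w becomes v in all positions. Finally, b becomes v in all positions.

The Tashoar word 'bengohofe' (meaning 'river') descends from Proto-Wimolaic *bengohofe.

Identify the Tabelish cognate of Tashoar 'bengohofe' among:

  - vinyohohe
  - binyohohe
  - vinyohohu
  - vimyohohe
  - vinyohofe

Tabelish: *bengohofe
  bengohofe → benyohofe   [unconditioned shift]
  benyohofe → binyohofe   [pre-nasal raising]
  binyohofe → binyohohe   [unconditioned shift]
  binyohohe (rule 4 does not apply)
  binyohohe → vinyohohe   [unconditioned shift]
  giving Tabelish vinyohohe.
The other candidates each miss or misapply at least one Tabelish change.

vinyohohe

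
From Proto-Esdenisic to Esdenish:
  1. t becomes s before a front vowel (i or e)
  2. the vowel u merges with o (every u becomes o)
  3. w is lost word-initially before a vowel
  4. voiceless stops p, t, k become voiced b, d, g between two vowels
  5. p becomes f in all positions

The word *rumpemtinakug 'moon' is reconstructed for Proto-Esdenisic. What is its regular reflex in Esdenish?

romfemsinagog

Esdenish: start from *rumpemtinakug.
  rule 1 (palatalisation): rumpemtinakug → rumpemsinakug
  rule 2 (vowel merger): rumpemsinakug → rompemsinakog
  rule 3: no change — rompemsinakog
  rule 4 (intervocalic voicing): rompemsinakog → rompemsinagog
  rule 5 (unconditioned shift): rompemsinagog → romfemsinagog
  ⇒ Esdenish romfemsinagog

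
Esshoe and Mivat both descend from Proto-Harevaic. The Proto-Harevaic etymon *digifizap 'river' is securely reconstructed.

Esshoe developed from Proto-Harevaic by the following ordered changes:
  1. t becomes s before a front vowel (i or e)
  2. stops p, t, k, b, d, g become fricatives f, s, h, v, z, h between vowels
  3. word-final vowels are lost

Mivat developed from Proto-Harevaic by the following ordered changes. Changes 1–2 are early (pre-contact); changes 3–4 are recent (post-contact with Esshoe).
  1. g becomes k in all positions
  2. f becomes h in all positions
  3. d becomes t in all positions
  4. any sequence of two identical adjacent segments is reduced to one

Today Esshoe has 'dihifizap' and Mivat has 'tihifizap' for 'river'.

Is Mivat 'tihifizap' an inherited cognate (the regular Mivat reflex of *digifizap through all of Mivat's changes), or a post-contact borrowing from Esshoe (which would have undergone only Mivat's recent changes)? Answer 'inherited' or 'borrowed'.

borrowed

If inherited, *digifizap would pass through all of Mivat's changes:
Mivat: *digifizap
  digifizap → dikifizap   [unconditioned shift]
  dikifizap → dikihizap   [unconditioned shift]
  dikihizap → tikihizap   [unconditioned shift]
  tikihizap (rule 4 does not apply)
  giving Mivat tikihizap.
If borrowed from Esshoe 'dihifizap' after the early changes, it would undergo only the recent ones:
  rule 3 (unconditioned shift): dihifizap → tihifizap
  rule 4 (degemination): no change (tihifizap)
  ⇒ as a loan: tihifizap
Mivat 'tihifizap' matches the loan outcome 'tihifizap', not the inherited 'tikihizap' — it skipped the early Mivat changes, so it was borrowed from Esshoe.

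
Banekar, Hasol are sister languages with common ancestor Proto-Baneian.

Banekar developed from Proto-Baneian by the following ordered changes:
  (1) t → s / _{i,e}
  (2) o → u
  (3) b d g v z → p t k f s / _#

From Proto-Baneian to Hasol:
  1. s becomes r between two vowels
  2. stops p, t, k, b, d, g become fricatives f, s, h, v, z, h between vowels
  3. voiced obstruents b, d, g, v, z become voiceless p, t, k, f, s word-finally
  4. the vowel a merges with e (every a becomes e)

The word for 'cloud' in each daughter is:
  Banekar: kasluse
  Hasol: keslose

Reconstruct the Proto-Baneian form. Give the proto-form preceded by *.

*kaslote

Position 5: Banekar has u, Hasol has o. Hasol preserves o here (none of its changes turn any other segment into o), so the proto-segment is *o.
Position 2: Banekar has a, Hasol has e. Banekar preserves a here (none of its changes turn any other segment into a), so the proto-segment is *a.
Continuing position by position gives *kaslote; check it forward:
Banekar: start from *kaslote.
  rule 1 (palatalisation): kaslote → kaslose
  rule 2 (vowel merger): kaslose → kasluse
  rule 3: no change — kasluse
  ⇒ Banekar kasluse
Hasol: *kaslote
  kaslote (rule 1 does not apply)
  kaslote → kaslose   [intervocalic lenition]
  kaslose (rule 3 does not apply)
  kaslose → keslose   [vowel merger]
  giving Hasol keslose.
Only *kaslote yields all of Banekar kasluse, Hasol keslose.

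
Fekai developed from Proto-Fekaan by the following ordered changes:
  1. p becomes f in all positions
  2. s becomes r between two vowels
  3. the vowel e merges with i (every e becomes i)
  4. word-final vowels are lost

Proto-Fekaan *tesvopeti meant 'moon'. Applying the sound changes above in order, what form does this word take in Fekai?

Fekai: *tesvopeti
  tesvopeti → tesvofeti   [unconditioned shift]
  tesvofeti (rule 2 does not apply)
  tesvofeti → tisvofiti   [vowel merger]
  tisvofiti → tisvofit   [apocope]
  giving Fekai tisvofit.

tisvofit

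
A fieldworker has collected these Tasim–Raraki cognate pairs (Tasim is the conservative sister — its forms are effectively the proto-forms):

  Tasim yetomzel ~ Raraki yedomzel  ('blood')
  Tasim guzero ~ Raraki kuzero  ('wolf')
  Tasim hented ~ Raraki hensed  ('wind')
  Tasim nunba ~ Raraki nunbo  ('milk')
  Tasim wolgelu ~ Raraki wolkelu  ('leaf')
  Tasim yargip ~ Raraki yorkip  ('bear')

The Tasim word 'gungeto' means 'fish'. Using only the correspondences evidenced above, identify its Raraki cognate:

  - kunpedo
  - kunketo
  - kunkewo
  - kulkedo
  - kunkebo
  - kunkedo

kunkedo

guzero ~ kuzero — Tasim g corresponds to Raraki k word-initially before a back vowel.
wolgelu ~ wolkelu — Tasim g corresponds to Raraki k after a consonant, before a front vowel.
yetomzel ~ yedomzel — Tasim t corresponds to Raraki d between vowels (before a back vowel).
Applying these to Tasim 'gungeto':
  gungeto → kungeto   (g→k word-initially before a back vowel)
  kungeto → kunketo   (g→k after a consonant, before a front vowel)
  kunketo → kunkedo   (t→d between vowels (before a back vowel))
So the Raraki cognate is 'kunkedo'.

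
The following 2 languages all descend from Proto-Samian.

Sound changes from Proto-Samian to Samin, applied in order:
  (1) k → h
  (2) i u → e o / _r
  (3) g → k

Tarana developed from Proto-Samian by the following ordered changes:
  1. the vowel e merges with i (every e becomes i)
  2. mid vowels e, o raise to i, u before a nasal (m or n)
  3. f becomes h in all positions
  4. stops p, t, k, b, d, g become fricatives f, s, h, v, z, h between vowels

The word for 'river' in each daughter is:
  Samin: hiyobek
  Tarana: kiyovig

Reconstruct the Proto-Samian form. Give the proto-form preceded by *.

*kiyobeg

Position 6: Samin has e, Tarana has i. Taking the neighbouring segments as reconstructed: Samin e can only go back to *e; Tarana i could go back to *e or *i — the one source consistent with every daughter is *e.
Position 7: Samin has k, Tarana has g. Tarana preserves g here (none of its changes turn any other segment into g), so the proto-segment is *g.
This points to *kiyobeg. Verify forward in each daughter:
Samin: *kiyobeg
  kiyobeg → hiyobeg   [unconditioned shift]
  hiyobeg (rule 2 does not apply)
  hiyobeg → hiyobek   [unconditioned shift]
  giving Samin hiyobek.
Tarana: *kiyobeg
  kiyobeg → kiyobig   [vowel merger]
  kiyobig (rule 2 does not apply)
  kiyobig (rule 3 does not apply)
  kiyobig → kiyovig   [intervocalic lenition]
  giving Tarana kiyovig.
Only *kiyobeg yields all of Samin hiyobek, Tarana kiyovig.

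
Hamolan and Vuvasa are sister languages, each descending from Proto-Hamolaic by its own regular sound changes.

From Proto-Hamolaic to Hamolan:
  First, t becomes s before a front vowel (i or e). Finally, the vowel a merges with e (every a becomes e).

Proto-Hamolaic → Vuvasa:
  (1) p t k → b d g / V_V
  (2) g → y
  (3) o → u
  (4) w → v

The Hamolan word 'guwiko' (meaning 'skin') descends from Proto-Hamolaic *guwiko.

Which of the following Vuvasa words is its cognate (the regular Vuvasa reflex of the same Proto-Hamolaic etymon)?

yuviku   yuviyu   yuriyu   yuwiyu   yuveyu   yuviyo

Vuvasa: *guwiko > guwigo > yuwiyo > yuwiyu > yuviyu  (by intervocalic voicing, unconditioned shift, vowel merger, unconditioned shift)
Only 'yuviyu' matches the regular Vuvasa development of *guwiko.

yuviyu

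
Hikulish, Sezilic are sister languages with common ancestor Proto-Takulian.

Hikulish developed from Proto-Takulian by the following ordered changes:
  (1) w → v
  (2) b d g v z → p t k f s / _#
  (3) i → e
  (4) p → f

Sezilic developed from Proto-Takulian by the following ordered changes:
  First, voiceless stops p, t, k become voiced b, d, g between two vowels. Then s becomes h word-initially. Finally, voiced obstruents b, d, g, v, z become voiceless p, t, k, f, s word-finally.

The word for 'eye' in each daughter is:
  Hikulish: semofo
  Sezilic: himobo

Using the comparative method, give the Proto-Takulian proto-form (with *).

*simopo

Position 2: Hikulish has e, Sezilic has i. Sezilic preserves i here (none of its changes turn any other segment into i), so the proto-segment is *i.
Position 5: Hikulish has f, Sezilic has b. Taking the neighbouring segments as reconstructed: Hikulish f could go back to *p or *f; Sezilic b could go back to *p or *b — the one source consistent with every daughter is *p.
This points to *simopo. Verify forward in each daughter:
Hikulish: *simopo
  simopo (rule 1 does not apply)
  simopo (rule 2 does not apply)
  simopo → semopo   [vowel merger]
  semopo → semofo   [unconditioned shift]
  giving Hikulish semofo.
Sezilic: start from *simopo.
  rule 1 (intervocalic voicing): simopo → simobo
  rule 2 (debuccalisation): simobo → himobo
  rule 3: no change — himobo
  ⇒ Sezilic himobo
No other proto-form is consistent with every reflex, so the reconstruction is *simopo.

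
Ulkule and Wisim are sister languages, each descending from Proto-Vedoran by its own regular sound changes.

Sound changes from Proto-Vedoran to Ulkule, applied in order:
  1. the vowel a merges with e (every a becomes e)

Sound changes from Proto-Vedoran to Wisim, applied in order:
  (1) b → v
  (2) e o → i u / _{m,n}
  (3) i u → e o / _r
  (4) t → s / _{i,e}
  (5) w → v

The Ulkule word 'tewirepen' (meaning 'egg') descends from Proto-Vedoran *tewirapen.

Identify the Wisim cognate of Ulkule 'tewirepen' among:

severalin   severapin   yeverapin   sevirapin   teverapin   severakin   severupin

severapin

Wisim: *tewirapen > tewirapin > tewerapin > sewerapin > severapin  (by pre-nasal raising, pre-rhotic lowering, palatalisation, unconditioned shift)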